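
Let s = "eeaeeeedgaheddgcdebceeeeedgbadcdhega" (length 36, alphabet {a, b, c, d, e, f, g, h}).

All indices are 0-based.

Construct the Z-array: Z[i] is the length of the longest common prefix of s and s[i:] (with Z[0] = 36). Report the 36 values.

[36, 1, 0, 2, 2, 2, 1, 0, 0, 0, 0, 1, 0, 0, 0, 0, 0, 1, 0, 0, 2, 2, 2, 2, 1, 0, 0, 0, 0, 0, 0, 0, 0, 1, 0, 0]

Z[0]=36
i=1: fresh scan; Z[1]=1 extend→box=[1,2)
i=2: fresh scan; Z[2]=0
i=3: fresh scan; Z[3]=2 extend→box=[3,5)
i=4: min(r-i=1, Z[1]=1)=1; Z[4]=2 extend→box=[4,6)
i=5: min(r-i=1, Z[1]=1)=1; Z[5]=2 extend→box=[5,7)
i=6: min(r-i=1, Z[1]=1)=1; Z[6]=1
i=7: fresh scan; Z[7]=0
i=8: fresh scan; Z[8]=0
i=9: fresh scan; Z[9]=0
i=10: fresh scan; Z[10]=0
i=11: fresh scan; Z[11]=1 extend→box=[11,12)
i=12: fresh scan; Z[12]=0
i=13: fresh scan; Z[13]=0
i=14: fresh scan; Z[14]=0
i=15: fresh scan; Z[15]=0
i=16: fresh scan; Z[16]=0
i=17: fresh scan; Z[17]=1 extend→box=[17,18)
i=18: fresh scan; Z[18]=0
i=19: fresh scan; Z[19]=0
i=20: fresh scan; Z[20]=2 extend→box=[20,22)
i=21: min(r-i=1, Z[1]=1)=1; Z[21]=2 extend→box=[21,23)
i=22: min(r-i=1, Z[1]=1)=1; Z[22]=2 extend→box=[22,24)
i=23: min(r-i=1, Z[1]=1)=1; Z[23]=2 extend→box=[23,25)
i=24: min(r-i=1, Z[1]=1)=1; Z[24]=1
i=25: fresh scan; Z[25]=0
i=26: fresh scan; Z[26]=0
i=27: fresh scan; Z[27]=0
i=28: fresh scan; Z[28]=0
i=29: fresh scan; Z[29]=0
i=30: fresh scan; Z[30]=0
i=31: fresh scan; Z[31]=0
i=32: fresh scan; Z[32]=0
i=33: fresh scan; Z[33]=1 extend→box=[33,34)
i=34: fresh scan; Z[34]=0
i=35: fresh scan; Z[35]=0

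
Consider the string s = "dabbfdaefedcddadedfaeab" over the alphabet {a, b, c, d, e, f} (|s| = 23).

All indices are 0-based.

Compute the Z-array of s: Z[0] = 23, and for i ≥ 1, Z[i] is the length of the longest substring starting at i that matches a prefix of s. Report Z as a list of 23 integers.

Z[0]=23
i=1: outside box; Z[1]=0
i=2: outside box; Z[2]=0
i=3: outside box; Z[3]=0
i=4: outside box; Z[4]=0
i=5: outside box; Z[5]=2 extend→box=[5,7)
i=6: min(r-i=1, Z[1]=0)=0; Z[6]=0
i=7: outside box; Z[7]=0
i=8: outside box; Z[8]=0
i=9: outside box; Z[9]=0
i=10: outside box; Z[10]=1 extend→box=[10,11)
i=11: outside box; Z[11]=0
i=12: outside box; Z[12]=1 extend→box=[12,13)
i=13: outside box; Z[13]=2 extend→box=[13,15)
i=14: min(r-i=1, Z[1]=0)=0; Z[14]=0
i=15: outside box; Z[15]=1 extend→box=[15,16)
i=16: outside box; Z[16]=0
i=17: outside box; Z[17]=1 extend→box=[17,18)
i=18: outside box; Z[18]=0
i=19: outside box; Z[19]=0
i=20: outside box; Z[20]=0
i=21: outside box; Z[21]=0
i=22: outside box; Z[22]=0

[23, 0, 0, 0, 0, 2, 0, 0, 0, 0, 1, 0, 1, 2, 0, 1, 0, 1, 0, 0, 0, 0, 0]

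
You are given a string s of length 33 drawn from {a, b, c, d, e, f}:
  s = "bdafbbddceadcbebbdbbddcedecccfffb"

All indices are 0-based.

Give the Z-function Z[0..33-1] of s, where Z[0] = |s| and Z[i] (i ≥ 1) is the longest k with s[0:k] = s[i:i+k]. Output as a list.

[33, 0, 0, 0, 1, 2, 0, 0, 0, 0, 0, 0, 0, 1, 0, 1, 2, 0, 1, 2, 0, 0, 0, 0, 0, 0, 0, 0, 0, 0, 0, 0, 1]

Z[0]=33
i=1: outside box; Z[1]=0
i=2: outside box; Z[2]=0
i=3: outside box; Z[3]=0
i=4: outside box; Z[4]=1 extend→box=[4,5)
i=5: outside box; Z[5]=2 extend→box=[5,7)
i=6: min(r-i=1, Z[1]=0)=0; Z[6]=0
i=7: outside box; Z[7]=0
i=8: outside box; Z[8]=0
i=9: outside box; Z[9]=0
i=10: outside box; Z[10]=0
i=11: outside box; Z[11]=0
i=12: outside box; Z[12]=0
i=13: outside box; Z[13]=1 extend→box=[13,14)
i=14: outside box; Z[14]=0
i=15: outside box; Z[15]=1 extend→box=[15,16)
i=16: outside box; Z[16]=2 extend→box=[16,18)
i=17: min(r-i=1, Z[1]=0)=0; Z[17]=0
i=18: outside box; Z[18]=1 extend→box=[18,19)
i=19: outside box; Z[19]=2 extend→box=[19,21)
i=20: min(r-i=1, Z[1]=0)=0; Z[20]=0
i=21: outside box; Z[21]=0
i=22: outside box; Z[22]=0
i=23: outside box; Z[23]=0
i=24: outside box; Z[24]=0
i=25: outside box; Z[25]=0
i=26: outside box; Z[26]=0
i=27: outside box; Z[27]=0
i=28: outside box; Z[28]=0
i=29: outside box; Z[29]=0
i=30: outside box; Z[30]=0
i=31: outside box; Z[31]=0
i=32: outside box; Z[32]=1 extend→box=[32,33)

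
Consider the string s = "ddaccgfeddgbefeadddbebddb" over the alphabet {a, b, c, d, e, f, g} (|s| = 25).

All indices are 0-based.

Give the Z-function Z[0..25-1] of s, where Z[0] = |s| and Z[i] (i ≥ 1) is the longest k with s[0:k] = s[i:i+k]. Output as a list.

Z[0]=25
i=1: outside box; Z[1]=1 extend→box=[1,2)
i=2: outside box; Z[2]=0
i=3: outside box; Z[3]=0
i=4: outside box; Z[4]=0
i=5: outside box; Z[5]=0
i=6: outside box; Z[6]=0
i=7: outside box; Z[7]=0
i=8: outside box; Z[8]=2 extend→box=[8,10)
i=9: min(r-i=1, Z[1]=1)=1; Z[9]=1
i=10: outside box; Z[10]=0
i=11: outside box; Z[11]=0
i=12: outside box; Z[12]=0
i=13: outside box; Z[13]=0
i=14: outside box; Z[14]=0
i=15: outside box; Z[15]=0
i=16: outside box; Z[16]=2 extend→box=[16,18)
i=17: min(r-i=1, Z[1]=1)=1; Z[17]=2 extend→box=[17,19)
i=18: min(r-i=1, Z[1]=1)=1; Z[18]=1
i=19: outside box; Z[19]=0
i=20: outside box; Z[20]=0
i=21: outside box; Z[21]=0
i=22: outside box; Z[22]=2 extend→box=[22,24)
i=23: min(r-i=1, Z[1]=1)=1; Z[23]=1
i=24: outside box; Z[24]=0

[25, 1, 0, 0, 0, 0, 0, 0, 2, 1, 0, 0, 0, 0, 0, 0, 2, 2, 1, 0, 0, 0, 2, 1, 0]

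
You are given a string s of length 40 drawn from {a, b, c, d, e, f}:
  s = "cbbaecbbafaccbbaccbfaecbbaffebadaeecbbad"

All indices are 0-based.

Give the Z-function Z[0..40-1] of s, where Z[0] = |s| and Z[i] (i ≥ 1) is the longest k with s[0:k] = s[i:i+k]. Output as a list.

Z[0]=40
i=1: outside box; Z[1]=0
i=2: outside box; Z[2]=0
i=3: outside box; Z[3]=0
i=4: outside box; Z[4]=0
i=5: outside box; Z[5]=4 extend→box=[5,9)
i=6: min(r-i=3, Z[1]=0)=0; Z[6]=0
i=7: min(r-i=2, Z[2]=0)=0; Z[7]=0
i=8: min(r-i=1, Z[3]=0)=0; Z[8]=0
i=9: outside box; Z[9]=0
i=10: outside box; Z[10]=0
i=11: outside box; Z[11]=1 extend→box=[11,12)
i=12: outside box; Z[12]=4 extend→box=[12,16)
i=13: min(r-i=3, Z[1]=0)=0; Z[13]=0
i=14: min(r-i=2, Z[2]=0)=0; Z[14]=0
i=15: min(r-i=1, Z[3]=0)=0; Z[15]=0
i=16: outside box; Z[16]=1 extend→box=[16,17)
i=17: outside box; Z[17]=2 extend→box=[17,19)
i=18: min(r-i=1, Z[1]=0)=0; Z[18]=0
i=19: outside box; Z[19]=0
i=20: outside box; Z[20]=0
i=21: outside box; Z[21]=0
i=22: outside box; Z[22]=4 extend→box=[22,26)
i=23: min(r-i=3, Z[1]=0)=0; Z[23]=0
i=24: min(r-i=2, Z[2]=0)=0; Z[24]=0
i=25: min(r-i=1, Z[3]=0)=0; Z[25]=0
i=26: outside box; Z[26]=0
i=27: outside box; Z[27]=0
i=28: outside box; Z[28]=0
i=29: outside box; Z[29]=0
i=30: outside box; Z[30]=0
i=31: outside box; Z[31]=0
i=32: outside box; Z[32]=0
i=33: outside box; Z[33]=0
i=34: outside box; Z[34]=0
i=35: outside box; Z[35]=4 extend→box=[35,39)
i=36: min(r-i=3, Z[1]=0)=0; Z[36]=0
i=37: min(r-i=2, Z[2]=0)=0; Z[37]=0
i=38: min(r-i=1, Z[3]=0)=0; Z[38]=0
i=39: outside box; Z[39]=0

[40, 0, 0, 0, 0, 4, 0, 0, 0, 0, 0, 1, 4, 0, 0, 0, 1, 2, 0, 0, 0, 0, 4, 0, 0, 0, 0, 0, 0, 0, 0, 0, 0, 0, 0, 4, 0, 0, 0, 0]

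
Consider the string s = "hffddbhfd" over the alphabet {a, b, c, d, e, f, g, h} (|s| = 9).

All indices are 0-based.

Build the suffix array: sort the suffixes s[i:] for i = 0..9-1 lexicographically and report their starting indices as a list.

[5, 8, 4, 3, 7, 2, 1, 6, 0]

rank→(start, suffix):
  0 → (5, 'bhfd')
  1 → (8, 'd')
  2 → (4, 'dbhfd')
  3 → (3, 'ddbhfd')
  4 → (7, 'fd')
  5 → (2, 'fddbhfd')
  6 → (1, 'ffddbhfd')
  7 → (6, 'hfd')
  8 → (0, 'hffddbhfd')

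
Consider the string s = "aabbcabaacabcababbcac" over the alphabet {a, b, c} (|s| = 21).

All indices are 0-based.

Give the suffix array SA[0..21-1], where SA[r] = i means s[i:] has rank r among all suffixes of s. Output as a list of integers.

[0, 7, 5, 13, 1, 15, 10, 19, 8, 6, 14, 2, 16, 3, 11, 17, 20, 4, 12, 9, 18]

rank | idx | suffix
   0 |   0 | aabbcabaacabcababbcac
   1 |   7 | aacabcababbcac
   2 |   5 | abaacabcababbcac
   3 |  13 | ababbcac
   4 |   1 | abbcabaacabcababbcac
   5 |  15 | abbcac
   6 |  10 | abcababbcac
   7 |  19 | ac
   8 |   8 | acabcababbcac
   9 |   6 | baacabcababbcac
  10 |  14 | babbcac
  11 |   2 | bbcabaacabcababbcac
  12 |  16 | bbcac
  13 |   3 | bcabaacabcababbcac
  14 |  11 | bcababbcac
  15 |  17 | bcac
  16 |  20 | c
  17 |   4 | cabaacabcababbcac
  18 |  12 | cababbcac
  19 |   9 | cabcababbcac
  20 |  18 | cac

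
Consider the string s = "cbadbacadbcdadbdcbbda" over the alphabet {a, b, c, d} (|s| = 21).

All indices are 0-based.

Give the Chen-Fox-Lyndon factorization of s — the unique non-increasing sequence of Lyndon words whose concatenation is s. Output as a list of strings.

["c", "b", "adb", "acadbcdadbdcbbd", "a"]

emit factor 1: 'c' (i=0, period=1)
emit factor 2: 'b' (i=1, period=1)
emit factor 3: 'adb' (i=2, period=3)
emit factor 4: 'acadbcdadbdcbbd' (i=5, period=15)
emit factor 5: 'a' (i=20, period=1)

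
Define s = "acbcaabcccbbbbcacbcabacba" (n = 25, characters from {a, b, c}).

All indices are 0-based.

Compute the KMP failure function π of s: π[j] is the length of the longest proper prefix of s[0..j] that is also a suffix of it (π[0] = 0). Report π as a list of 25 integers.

π[0] = 0
j=1 s[j]='c': π[1]=0 (border '')
j=2 s[j]='b': π[2]=0 (border '')
j=3 s[j]='c': π[3]=0 (border '')
j=4 s[j]='a': π[4]=1 (border 'a')
j=5 s[j]='a': k: 1→0; π[5]=1 (border 'a')
j=6 s[j]='b': k: 1→0; π[6]=0 (border '')
j=7 s[j]='c': π[7]=0 (border '')
j=8 s[j]='c': π[8]=0 (border '')
j=9 s[j]='c': π[9]=0 (border '')
j=10 s[j]='b': π[10]=0 (border '')
j=11 s[j]='b': π[11]=0 (border '')
j=12 s[j]='b': π[12]=0 (border '')
j=13 s[j]='b': π[13]=0 (border '')
j=14 s[j]='c': π[14]=0 (border '')
j=15 s[j]='a': π[15]=1 (border 'a')
j=16 s[j]='c': π[16]=2 (border 'ac')
j=17 s[j]='b': π[17]=3 (border 'acb')
j=18 s[j]='c': π[18]=4 (border 'acbc')
j=19 s[j]='a': π[19]=5 (border 'acbca')
j=20 s[j]='b': k: 5→1→0; π[20]=0 (border '')
j=21 s[j]='a': π[21]=1 (border 'a')
j=22 s[j]='c': π[22]=2 (border 'ac')
j=23 s[j]='b': π[23]=3 (border 'acb')
j=24 s[j]='a': k: 3→0; π[24]=1 (border 'a')

[0, 0, 0, 0, 1, 1, 0, 0, 0, 0, 0, 0, 0, 0, 0, 1, 2, 3, 4, 5, 0, 1, 2, 3, 1]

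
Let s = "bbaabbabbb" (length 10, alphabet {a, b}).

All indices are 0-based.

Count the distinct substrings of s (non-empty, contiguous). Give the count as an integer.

40

sorted suffixes:
  #0 SA[0]=2  'aabbabbb'
  #1 SA[1]=3  'abbabbb'
  #2 SA[2]=6  'abbb'
  #3 SA[3]=9  'b'
  #4 SA[4]=1  'baabbabbb'
  #5 SA[5]=5  'babbb'
  #6 SA[6]=8  'bb'
  #7 SA[7]=0  'bbaabbabbb'
  #8 SA[8]=4  'bbabbb'
  #9 SA[9]=7  'bbb'

SA = [2, 3, 6, 9, 1, 5, 8, 0, 4, 7]
[i] adj suffixes → lcp
  [1] 2/3 → 1 ('a')
  [2] 3/6 → 3 ('abb')
  [3] 6/9 → 0 ('')
  [4] 9/1 → 1 ('b')
  [5] 1/5 → 2 ('ba')
  [6] 5/8 → 1 ('b')
  [7] 8/0 → 2 ('bb')
  [8] 0/4 → 3 ('bba')
  [9] 4/7 → 2 ('bb')

n(n+1)/2 = 10·11/2 = 55
Σ LCP = 0 + 1 + 3 + 0 + 1 + 2 + 1 + 2 + 3 + 2 = 15
distinct = 55 − 15 = 40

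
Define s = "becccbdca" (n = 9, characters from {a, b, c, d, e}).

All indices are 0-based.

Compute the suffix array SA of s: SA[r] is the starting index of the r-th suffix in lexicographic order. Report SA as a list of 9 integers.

rank→(start, suffix):
  0 → (8, 'a')
  1 → (5, 'bdca')
  2 → (0, 'becccbdca')
  3 → (7, 'ca')
  4 → (4, 'cbdca')
  5 → (3, 'ccbdca')
  6 → (2, 'cccbdca')
  7 → (6, 'dca')
  8 → (1, 'ecccbdca')

[8, 5, 0, 7, 4, 3, 2, 6, 1]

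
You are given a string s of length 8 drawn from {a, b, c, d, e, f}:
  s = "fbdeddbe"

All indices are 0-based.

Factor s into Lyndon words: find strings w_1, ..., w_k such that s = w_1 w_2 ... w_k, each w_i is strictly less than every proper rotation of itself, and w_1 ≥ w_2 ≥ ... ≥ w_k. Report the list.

emit factor 1: 'f' (i=0, period=1)
emit factor 2: 'bdeddbe' (i=1, period=7)

["f", "bdeddbe"]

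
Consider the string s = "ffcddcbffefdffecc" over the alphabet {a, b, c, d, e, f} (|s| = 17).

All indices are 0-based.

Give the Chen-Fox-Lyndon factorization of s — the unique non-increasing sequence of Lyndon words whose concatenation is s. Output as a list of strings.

["f", "f", "cdd", "c", "bffefdffecc"]

emit factor 1: 'f' (i=0, period=1)
emit factor 2: 'f' (i=1, period=1)
emit factor 3: 'cdd' (i=2, period=3)
emit factor 4: 'c' (i=5, period=1)
emit factor 5: 'bffefdffecc' (i=6, period=11)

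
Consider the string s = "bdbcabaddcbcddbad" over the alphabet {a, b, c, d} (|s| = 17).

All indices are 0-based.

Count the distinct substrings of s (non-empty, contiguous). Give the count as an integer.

rank→(start, suffix):
  0 → (4, 'abaddcbcddbad')
  1 → (15, 'ad')
  2 → (6, 'addcbcddbad')
  3 → (14, 'bad')
  4 → (5, 'baddcbcddbad')
  5 → (2, 'bcabaddcbcddbad')
  6 → (10, 'bcddbad')
  7 → (0, 'bdbcabaddcbcddbad')
  8 → (3, 'cabaddcbcddbad')
  9 → (9, 'cbcddbad')
  10 → (11, 'cddbad')
  11 → (16, 'd')
  12 → (13, 'dbad')
  13 → (1, 'dbcabaddcbcddbad')
  14 → (8, 'dcbcddbad')
  15 → (12, 'ddbad')
  16 → (7, 'ddcbcddbad')

SA = [4, 15, 6, 14, 5, 2, 10, 0, 3, 9, 11, 16, 13, 1, 8, 12, 7]
rank  pair      lcp
   1  s[4:],s[15:]  1  'a'
   2  s[15:],s[6:]  2  'ad'
   3  s[6:],s[14:]  0  ''
   4  s[14:],s[5:]  3  'bad'
   5  s[5:],s[2:]  1  'b'
   6  s[2:],s[10:]  2  'bc'
   7  s[10:],s[0:]  1  'b'
   8  s[0:],s[3:]  0  ''
   9  s[3:],s[9:]  1  'c'
  10  s[9:],s[11:]  1  'c'
  11  s[11:],s[16:]  0  ''
  12  s[16:],s[13:]  1  'd'
  13  s[13:],s[1:]  2  'db'
  14  s[1:],s[8:]  1  'd'
  15  s[8:],s[12:]  1  'd'
  16  s[12:],s[7:]  2  'dd'

n(n+1)/2 = 17·18/2 = 153
Σ LCP = 0 + 1 + 2 + 0 + 3 + 1 + 2 + 1 + 0 + 1 + 1 + 0 + 1 + 2 + 1 + 1 + 2 = 19
distinct = 153 − 19 = 134

134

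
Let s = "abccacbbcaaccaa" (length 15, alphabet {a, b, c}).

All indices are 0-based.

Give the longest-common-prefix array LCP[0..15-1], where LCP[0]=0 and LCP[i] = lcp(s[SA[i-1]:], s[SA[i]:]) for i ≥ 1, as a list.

rank→(start, suffix):
  0 → (14, 'a')
  1 → (13, 'aa')
  2 → (9, 'aaccaa')
  3 → (0, 'abccacbbcaaccaa')
  4 → (4, 'acbbcaaccaa')
  5 → (10, 'accaa')
  6 → (6, 'bbcaaccaa')
  7 → (7, 'bcaaccaa')
  8 → (1, 'bccacbbcaaccaa')
  9 → (12, 'caa')
  10 → (8, 'caaccaa')
  11 → (3, 'cacbbcaaccaa')
  12 → (5, 'cbbcaaccaa')
  13 → (11, 'ccaa')
  14 → (2, 'ccacbbcaaccaa')

SA = [14, 13, 9, 0, 4, 10, 6, 7, 1, 12, 8, 3, 5, 11, 2]
i: (SA[i-1],SA[i]) lcp shared
  1: (14,13) 1 'a'
  2: (13,9) 2 'aa'
  3: (9,0) 1 'a'
  4: (0,4) 1 'a'
  5: (4,10) 2 'ac'
  6: (10,6) 0 ''
  7: (6,7) 1 'b'
  8: (7,1) 2 'bc'
  9: (1,12) 0 ''
  10: (12,8) 3 'caa'
  11: (8,3) 2 'ca'
  12: (3,5) 1 'c'
  13: (5,11) 1 'c'
  14: (11,2) 3 'cca'

[0, 1, 2, 1, 1, 2, 0, 1, 2, 0, 3, 2, 1, 1, 3]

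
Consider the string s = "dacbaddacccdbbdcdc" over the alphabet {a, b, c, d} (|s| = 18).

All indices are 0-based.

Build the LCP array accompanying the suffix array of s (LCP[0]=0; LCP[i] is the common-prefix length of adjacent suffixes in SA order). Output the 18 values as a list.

rank | idx | suffix
   0 |   1 | acbaddacccdbbdcdc
   1 |   7 | acccdbbdcdc
   2 |   4 | addacccdbbdcdc
   3 |   3 | baddacccdbbdcdc
   4 |  12 | bbdcdc
   5 |  13 | bdcdc
   6 |  17 | c
   7 |   2 | cbaddacccdbbdcdc
   8 |   8 | cccdbbdcdc
   9 |   9 | ccdbbdcdc
  10 |  10 | cdbbdcdc
  11 |  15 | cdc
  12 |   0 | dacbaddacccdbbdcdc
  13 |   6 | dacccdbbdcdc
  14 |  11 | dbbdcdc
  15 |  16 | dc
  16 |  14 | dcdc
  17 |   5 | ddacccdbbdcdc

SA = [1, 7, 4, 3, 12, 13, 17, 2, 8, 9, 10, 15, 0, 6, 11, 16, 14, 5]
rank  pair      lcp
   1  s[1:],s[7:]  2  'ac'
   2  s[7:],s[4:]  1  'a'
   3  s[4:],s[3:]  0  ''
   4  s[3:],s[12:]  1  'b'
   5  s[12:],s[13:]  1  'b'
   6  s[13:],s[17:]  0  ''
   7  s[17:],s[2:]  1  'c'
   8  s[2:],s[8:]  1  'c'
   9  s[8:],s[9:]  2  'cc'
  10  s[9:],s[10:]  1  'c'
  11  s[10:],s[15:]  2  'cd'
  12  s[15:],s[0:]  0  ''
  13  s[0:],s[6:]  3  'dac'
  14  s[6:],s[11:]  1  'd'
  15  s[11:],s[16:]  1  'd'
  16  s[16:],s[14:]  2  'dc'
  17  s[14:],s[5:]  1  'd'

[0, 2, 1, 0, 1, 1, 0, 1, 1, 2, 1, 2, 0, 3, 1, 1, 2, 1]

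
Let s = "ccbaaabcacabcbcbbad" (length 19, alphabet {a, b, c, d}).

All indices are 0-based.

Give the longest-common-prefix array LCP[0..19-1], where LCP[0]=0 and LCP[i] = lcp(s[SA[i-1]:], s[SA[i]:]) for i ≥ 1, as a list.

rank→(start, suffix):
  0 → (3, 'aaabcacabcbcbbad')
  1 → (4, 'aabcacabcbcbbad')
  2 → (5, 'abcacabcbcbbad')
  3 → (10, 'abcbcbbad')
  4 → (8, 'acabcbcbbad')
  5 → (17, 'ad')
  6 → (2, 'baaabcacabcbcbbad')
  7 → (16, 'bad')
  8 → (15, 'bbad')
  9 → (6, 'bcacabcbcbbad')
  10 → (13, 'bcbbad')
  11 → (11, 'bcbcbbad')
  12 → (9, 'cabcbcbbad')
  13 → (7, 'cacabcbcbbad')
  14 → (1, 'cbaaabcacabcbcbbad')
  15 → (14, 'cbbad')
  16 → (12, 'cbcbbad')
  17 → (0, 'ccbaaabcacabcbcbbad')
  18 → (18, 'd')

SA = [3, 4, 5, 10, 8, 17, 2, 16, 15, 6, 13, 11, 9, 7, 1, 14, 12, 0, 18]
i: (SA[i-1],SA[i]) lcp shared
  1: (3,4) 2 'aa'
  2: (4,5) 1 'a'
  3: (5,10) 3 'abc'
  4: (10,8) 1 'a'
  5: (8,17) 1 'a'
  6: (17,2) 0 ''
  7: (2,16) 2 'ba'
  8: (16,15) 1 'b'
  9: (15,6) 1 'b'
  10: (6,13) 2 'bc'
  11: (13,11) 3 'bcb'
  12: (11,9) 0 ''
  13: (9,7) 2 'ca'
  14: (7,1) 1 'c'
  15: (1,14) 2 'cb'
  16: (14,12) 2 'cb'
  17: (12,0) 1 'c'
  18: (0,18) 0 ''

[0, 2, 1, 3, 1, 1, 0, 2, 1, 1, 2, 3, 0, 2, 1, 2, 2, 1, 0]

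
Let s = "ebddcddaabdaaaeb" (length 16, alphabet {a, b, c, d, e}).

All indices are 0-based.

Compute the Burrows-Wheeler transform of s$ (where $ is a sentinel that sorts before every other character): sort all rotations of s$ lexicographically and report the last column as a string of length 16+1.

bddaaaeaedbddcba$

rank  rotation           last
    0  $ebddcddaabdaaaeb  b
    1  aaaeb$ebddcddaabd  d
    2  aabdaaaeb$ebddcdd  d
    3  aaeb$ebddcddaabda  a
    4  abdaaaeb$ebddcdda  a
    5  aeb$ebddcddaabdaa  a
    6  b$ebddcddaabdaaae  e
    7  bdaaaeb$ebddcddaa  a
    8  bddcddaabdaaaeb$e  e
    9  cddaabdaaaeb$ebdd  d
   10  daaaeb$ebddcddaab  b
   11  daabdaaaeb$ebddcd  d
   12  dcddaabdaaaeb$ebd  d
   13  ddaabdaaaeb$ebddc  c
   14  ddcddaabdaaaeb$eb  b
   15  eb$ebddcddaabdaaa  a
   16  ebddcddaabdaaaeb$  $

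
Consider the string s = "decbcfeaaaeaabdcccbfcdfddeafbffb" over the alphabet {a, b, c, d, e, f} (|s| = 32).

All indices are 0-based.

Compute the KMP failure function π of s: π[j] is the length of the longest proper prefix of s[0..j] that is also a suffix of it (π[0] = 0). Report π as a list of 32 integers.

[0, 0, 0, 0, 0, 0, 0, 0, 0, 0, 0, 0, 0, 0, 1, 0, 0, 0, 0, 0, 0, 1, 0, 1, 1, 2, 0, 0, 0, 0, 0, 0]

π[0] = 0
j=1 s[j]='e': π[1]=0 (border '')
j=2 s[j]='c': π[2]=0 (border '')
j=3 s[j]='b': π[3]=0 (border '')
j=4 s[j]='c': π[4]=0 (border '')
j=5 s[j]='f': π[5]=0 (border '')
j=6 s[j]='e': π[6]=0 (border '')
j=7 s[j]='a': π[7]=0 (border '')
j=8 s[j]='a': π[8]=0 (border '')
j=9 s[j]='a': π[9]=0 (border '')
j=10 s[j]='e': π[10]=0 (border '')
j=11 s[j]='a': π[11]=0 (border '')
j=12 s[j]='a': π[12]=0 (border '')
j=13 s[j]='b': π[13]=0 (border '')
j=14 s[j]='d': π[14]=1 (border 'd')
j=15 s[j]='c': k: 1→0; π[15]=0 (border '')
j=16 s[j]='c': π[16]=0 (border '')
j=17 s[j]='c': π[17]=0 (border '')
j=18 s[j]='b': π[18]=0 (border '')
j=19 s[j]='f': π[19]=0 (border '')
j=20 s[j]='c': π[20]=0 (border '')
j=21 s[j]='d': π[21]=1 (border 'd')
j=22 s[j]='f': k: 1→0; π[22]=0 (border '')
j=23 s[j]='d': π[23]=1 (border 'd')
j=24 s[j]='d': k: 1→0; π[24]=1 (border 'd')
j=25 s[j]='e': π[25]=2 (border 'de')
j=26 s[j]='a': k: 2→0; π[26]=0 (border '')
j=27 s[j]='f': π[27]=0 (border '')
j=28 s[j]='b': π[28]=0 (border '')
j=29 s[j]='f': π[29]=0 (border '')
j=30 s[j]='f': π[30]=0 (border '')
j=31 s[j]='b': π[31]=0 (border '')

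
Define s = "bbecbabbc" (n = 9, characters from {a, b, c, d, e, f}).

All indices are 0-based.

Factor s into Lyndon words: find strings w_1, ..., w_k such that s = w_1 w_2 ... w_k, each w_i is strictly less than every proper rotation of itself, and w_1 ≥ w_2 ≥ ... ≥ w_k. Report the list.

emit factor 1: 'bbec' (i=0, period=4)
emit factor 2: 'b' (i=4, period=1)
emit factor 3: 'abbc' (i=5, period=4)

["bbec", "b", "abbc"]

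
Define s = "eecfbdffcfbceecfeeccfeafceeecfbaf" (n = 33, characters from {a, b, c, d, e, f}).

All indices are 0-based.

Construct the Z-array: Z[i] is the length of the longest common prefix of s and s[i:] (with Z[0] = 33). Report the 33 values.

[33, 1, 0, 0, 0, 0, 0, 0, 0, 0, 0, 0, 4, 1, 0, 0, 3, 1, 0, 0, 0, 1, 0, 0, 0, 2, 5, 1, 0, 0, 0, 0, 0]

Z[0]=33
i=1: outside box; Z[1]=1 grow→box=[1,2)
i=2: outside box; Z[2]=0
i=3: outside box; Z[3]=0
i=4: outside box; Z[4]=0
i=5: outside box; Z[5]=0
i=6: outside box; Z[6]=0
i=7: outside box; Z[7]=0
i=8: outside box; Z[8]=0
i=9: outside box; Z[9]=0
i=10: outside box; Z[10]=0
i=11: outside box; Z[11]=0
i=12: outside box; Z[12]=4 grow→box=[12,16)
i=13: min(r-i=3, Z[1]=1)=1; Z[13]=1
i=14: min(r-i=2, Z[2]=0)=0; Z[14]=0
i=15: min(r-i=1, Z[3]=0)=0; Z[15]=0
i=16: outside box; Z[16]=3 grow→box=[16,19)
i=17: min(r-i=2, Z[1]=1)=1; Z[17]=1
i=18: min(r-i=1, Z[2]=0)=0; Z[18]=0
i=19: outside box; Z[19]=0
i=20: outside box; Z[20]=0
i=21: outside box; Z[21]=1 grow→box=[21,22)
i=22: outside box; Z[22]=0
i=23: outside box; Z[23]=0
i=24: outside box; Z[24]=0
i=25: outside box; Z[25]=2 grow→box=[25,27)
i=26: min(r-i=1, Z[1]=1)=1; Z[26]=5 grow→box=[26,31)
i=27: min(r-i=4, Z[1]=1)=1; Z[27]=1
i=28: min(r-i=3, Z[2]=0)=0; Z[28]=0
i=29: min(r-i=2, Z[3]=0)=0; Z[29]=0
i=30: min(r-i=1, Z[4]=0)=0; Z[30]=0
i=31: outside box; Z[31]=0
i=32: outside box; Z[32]=0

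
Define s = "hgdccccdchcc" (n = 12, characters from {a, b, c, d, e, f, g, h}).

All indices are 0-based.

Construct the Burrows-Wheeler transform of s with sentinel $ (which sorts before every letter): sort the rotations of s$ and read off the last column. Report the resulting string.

rank  rotation       last
    0  $hgdccccdchcc  c
    1  c$hgdccccdchc  c
    2  cc$hgdccccdch  h
    3  ccccdchcc$hgd  d
    4  cccdchcc$hgdc  c
    5  ccdchcc$hgdcc  c
    6  cdchcc$hgdccc  c
    7  chcc$hgdccccd  d
    8  dccccdchcc$hg  g
    9  dchcc$hgdcccc  c
   10  gdccccdchcc$h  h
   11  hcc$hgdccccdc  c
   12  hgdccccdchcc$  $

cchdcccdgchc$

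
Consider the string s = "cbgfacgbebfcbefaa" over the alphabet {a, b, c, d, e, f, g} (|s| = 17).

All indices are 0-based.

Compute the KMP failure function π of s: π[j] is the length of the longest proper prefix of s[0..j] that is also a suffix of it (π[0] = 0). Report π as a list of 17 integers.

[0, 0, 0, 0, 0, 1, 0, 0, 0, 0, 0, 1, 2, 0, 0, 0, 0]

π[0] = 0
j=1 s[j]='b': π[1]=0 (border '')
j=2 s[j]='g': π[2]=0 (border '')
j=3 s[j]='f': π[3]=0 (border '')
j=4 s[j]='a': π[4]=0 (border '')
j=5 s[j]='c': π[5]=1 (border 'c')
j=6 s[j]='g': k: 1→0; π[6]=0 (border '')
j=7 s[j]='b': π[7]=0 (border '')
j=8 s[j]='e': π[8]=0 (border '')
j=9 s[j]='b': π[9]=0 (border '')
j=10 s[j]='f': π[10]=0 (border '')
j=11 s[j]='c': π[11]=1 (border 'c')
j=12 s[j]='b': π[12]=2 (border 'cb')
j=13 s[j]='e': k: 2→0; π[13]=0 (border '')
j=14 s[j]='f': π[14]=0 (border '')
j=15 s[j]='a': π[15]=0 (border '')
j=16 s[j]='a': π[16]=0 (border '')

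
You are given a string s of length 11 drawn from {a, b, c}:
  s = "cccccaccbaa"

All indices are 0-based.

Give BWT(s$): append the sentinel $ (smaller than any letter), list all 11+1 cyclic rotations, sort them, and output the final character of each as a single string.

aabcccccacc$

rank  rotation      last
    0  $cccccaccbaa  a
    1  a$cccccaccba  a
    2  aa$cccccaccb  b
    3  accbaa$ccccc  c
    4  baa$cccccacc  c
    5  caccbaa$cccc  c
    6  cbaa$cccccac  c
    7  ccaccbaa$ccc  c
    8  ccbaa$ccccca  a
    9  cccaccbaa$cc  c
   10  ccccaccbaa$c  c
   11  cccccaccbaa$  $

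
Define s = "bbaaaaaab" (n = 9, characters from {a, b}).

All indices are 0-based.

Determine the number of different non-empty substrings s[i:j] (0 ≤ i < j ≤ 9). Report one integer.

28

rank→(start, suffix):
  0 → (2, 'aaaaaab')
  1 → (3, 'aaaaab')
  2 → (4, 'aaaab')
  3 → (5, 'aaab')
  4 → (6, 'aab')
  5 → (7, 'ab')
  6 → (8, 'b')
  7 → (1, 'baaaaaab')
  8 → (0, 'bbaaaaaab')

SA = [2, 3, 4, 5, 6, 7, 8, 1, 0]
[i] adj suffixes → lcp
  [1] 2/3 → 5 ('aaaaa')
  [2] 3/4 → 4 ('aaaa')
  [3] 4/5 → 3 ('aaa')
  [4] 5/6 → 2 ('aa')
  [5] 6/7 → 1 ('a')
  [6] 7/8 → 0 ('')
  [7] 8/1 → 1 ('b')
  [8] 1/0 → 1 ('b')

n(n+1)/2 = 9·10/2 = 45
Σ LCP = 0 + 5 + 4 + 3 + 2 + 1 + 0 + 1 + 1 = 17
distinct = 45 − 17 = 28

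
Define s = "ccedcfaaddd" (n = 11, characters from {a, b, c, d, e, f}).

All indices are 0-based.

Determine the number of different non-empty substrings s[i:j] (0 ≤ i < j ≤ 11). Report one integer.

59

rank→(start, suffix):
  0 → (6, 'aaddd')
  1 → (7, 'addd')
  2 → (0, 'ccedcfaaddd')
  3 → (1, 'cedcfaaddd')
  4 → (4, 'cfaaddd')
  5 → (10, 'd')
  6 → (3, 'dcfaaddd')
  7 → (9, 'dd')
  8 → (8, 'ddd')
  9 → (2, 'edcfaaddd')
  10 → (5, 'faaddd')

SA = [6, 7, 0, 1, 4, 10, 3, 9, 8, 2, 5]
i: (SA[i-1],SA[i]) lcp shared
  1: (6,7) 1 'a'
  2: (7,0) 0 ''
  3: (0,1) 1 'c'
  4: (1,4) 1 'c'
  5: (4,10) 0 ''
  6: (10,3) 1 'd'
  7: (3,9) 1 'd'
  8: (9,8) 2 'dd'
  9: (8,2) 0 ''
  10: (2,5) 0 ''

n(n+1)/2 = 11·12/2 = 66
Σ LCP = 0 + 1 + 0 + 1 + 1 + 0 + 1 + 1 + 2 + 0 + 0 = 7
distinct = 66 − 7 = 59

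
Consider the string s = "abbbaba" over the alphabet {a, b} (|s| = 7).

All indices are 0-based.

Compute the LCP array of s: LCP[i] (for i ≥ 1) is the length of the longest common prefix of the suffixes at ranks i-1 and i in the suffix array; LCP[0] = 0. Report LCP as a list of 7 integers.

[0, 1, 2, 0, 2, 1, 2]

rank | idx | suffix
   0 |   6 | a
   1 |   4 | aba
   2 |   0 | abbbaba
   3 |   5 | ba
   4 |   3 | baba
   5 |   2 | bbaba
   6 |   1 | bbbaba

SA = [6, 4, 0, 5, 3, 2, 1]
i: (SA[i-1],SA[i]) lcp shared
  1: (6,4) 1 'a'
  2: (4,0) 2 'ab'
  3: (0,5) 0 ''
  4: (5,3) 2 'ba'
  5: (3,2) 1 'b'
  6: (2,1) 2 'bb'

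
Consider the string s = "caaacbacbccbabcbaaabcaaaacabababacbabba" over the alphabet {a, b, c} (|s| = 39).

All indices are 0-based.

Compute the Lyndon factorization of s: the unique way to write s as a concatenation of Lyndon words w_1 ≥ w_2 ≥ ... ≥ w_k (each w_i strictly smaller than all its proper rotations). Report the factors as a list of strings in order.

emit factor 1: 'c' (i=0, period=1)
emit factor 2: 'aaacbacbccbabcb' (i=1, period=15)
emit factor 3: 'aaabc' (i=16, period=5)
emit factor 4: 'aaaacabababacbabb' (i=21, period=17)
emit factor 5: 'a' (i=38, period=1)

["c", "aaacbacbccbabcb", "aaabc", "aaaacabababacbabb", "a"]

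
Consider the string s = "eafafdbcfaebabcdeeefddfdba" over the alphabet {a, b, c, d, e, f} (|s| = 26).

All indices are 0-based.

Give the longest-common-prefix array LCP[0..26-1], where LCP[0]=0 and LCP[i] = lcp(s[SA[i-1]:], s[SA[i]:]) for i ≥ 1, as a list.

[0, 1, 1, 1, 2, 0, 2, 1, 2, 0, 1, 0, 2, 1, 1, 1, 0, 1, 1, 2, 1, 0, 2, 1, 3, 2]

rank | idx | suffix
   0 |  25 | a
   1 |  12 | abcdeeefddfdba
   2 |   9 | aebabcdeeefddfdba
   3 |   1 | afafdbcfaebabcdeeefddfdba
   4 |   3 | afdbcfaebabcdeeefddfdba
   5 |  24 | ba
   6 |  11 | babcdeeefddfdba
   7 |  13 | bcdeeefddfdba
   8 |   6 | bcfaebabcdeeefddfdba
   9 |  14 | cdeeefddfdba
  10 |   7 | cfaebabcdeeefddfdba
  11 |  23 | dba
  12 |   5 | dbcfaebabcdeeefddfdba
  13 |  20 | ddfdba
  14 |  15 | deeefddfdba
  15 |  21 | dfdba
  16 |   0 | eafafdbcfaebabcdeeefddfdba
  17 |  10 | ebabcdeeefddfdba
  18 |  16 | eeefddfdba
  19 |  17 | eefddfdba
  20 |  18 | efddfdba
  21 |   8 | faebabcdeeefddfdba
  22 |   2 | fafdbcfaebabcdeeefddfdba
  23 |  22 | fdba
  24 |   4 | fdbcfaebabcdeeefddfdba
  25 |  19 | fddfdba

SA = [25, 12, 9, 1, 3, 24, 11, 13, 6, 14, 7, 23, 5, 20, 15, 21, 0, 10, 16, 17, 18, 8, 2, 22, 4, 19]
rank  pair      lcp
   1  s[25:],s[12:]  1  'a'
   2  s[12:],s[9:]  1  'a'
   3  s[9:],s[1:]  1  'a'
   4  s[1:],s[3:]  2  'af'
   5  s[3:],s[24:]  0  ''
   6  s[24:],s[11:]  2  'ba'
   7  s[11:],s[13:]  1  'b'
   8  s[13:],s[6:]  2  'bc'
   9  s[6:],s[14:]  0  ''
  10  s[14:],s[7:]  1  'c'
  11  s[7:],s[23:]  0  ''
  12  s[23:],s[5:]  2  'db'
  13  s[5:],s[20:]  1  'd'
  14  s[20:],s[15:]  1  'd'
  15  s[15:],s[21:]  1  'd'
  16  s[21:],s[0:]  0  ''
  17  s[0:],s[10:]  1  'e'
  18  s[10:],s[16:]  1  'e'
  19  s[16:],s[17:]  2  'ee'
  20  s[17:],s[18:]  1  'e'
  21  s[18:],s[8:]  0  ''
  22  s[8:],s[2:]  2  'fa'
  23  s[2:],s[22:]  1  'f'
  24  s[22:],s[4:]  3  'fdb'
  25  s[4:],s[19:]  2  'fd'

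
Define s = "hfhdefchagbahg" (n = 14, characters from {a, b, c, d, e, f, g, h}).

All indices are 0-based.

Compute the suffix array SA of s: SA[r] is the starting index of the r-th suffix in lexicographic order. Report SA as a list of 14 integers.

rank | idx | suffix
   0 |   8 | agbahg
   1 |  11 | ahg
   2 |  10 | bahg
   3 |   6 | chagbahg
   4 |   3 | defchagbahg
   5 |   4 | efchagbahg
   6 |   5 | fchagbahg
   7 |   1 | fhdefchagbahg
   8 |  13 | g
   9 |   9 | gbahg
  10 |   7 | hagbahg
  11 |   2 | hdefchagbahg
  12 |   0 | hfhdefchagbahg
  13 |  12 | hg

[8, 11, 10, 6, 3, 4, 5, 1, 13, 9, 7, 2, 0, 12]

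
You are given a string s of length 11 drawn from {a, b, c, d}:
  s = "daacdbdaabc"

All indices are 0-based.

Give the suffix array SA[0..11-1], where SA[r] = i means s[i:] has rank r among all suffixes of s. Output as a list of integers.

[7, 1, 8, 2, 9, 5, 10, 3, 6, 0, 4]

rank | idx | suffix
   0 |   7 | aabc
   1 |   1 | aacdbdaabc
   2 |   8 | abc
   3 |   2 | acdbdaabc
   4 |   9 | bc
   5 |   5 | bdaabc
   6 |  10 | c
   7 |   3 | cdbdaabc
   8 |   6 | daabc
   9 |   0 | daacdbdaabc
  10 |   4 | dbdaabc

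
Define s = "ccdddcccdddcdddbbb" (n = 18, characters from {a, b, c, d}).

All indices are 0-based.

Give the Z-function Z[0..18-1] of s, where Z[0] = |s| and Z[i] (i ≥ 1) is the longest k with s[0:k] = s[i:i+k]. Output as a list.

[18, 1, 0, 0, 0, 2, 6, 1, 0, 0, 0, 1, 0, 0, 0, 0, 0, 0]

Z[0]=18
i=1: outside box; Z[1]=1 scan→box=[1,2)
i=2: outside box; Z[2]=0
i=3: outside box; Z[3]=0
i=4: outside box; Z[4]=0
i=5: outside box; Z[5]=2 scan→box=[5,7)
i=6: min(r-i=1, Z[1]=1)=1; Z[6]=6 scan→box=[6,12)
i=7: min(r-i=5, Z[1]=1)=1; Z[7]=1
i=8: min(r-i=4, Z[2]=0)=0; Z[8]=0
i=9: min(r-i=3, Z[3]=0)=0; Z[9]=0
i=10: min(r-i=2, Z[4]=0)=0; Z[10]=0
i=11: min(r-i=1, Z[5]=2)=1; Z[11]=1
i=12: outside box; Z[12]=0
i=13: outside box; Z[13]=0
i=14: outside box; Z[14]=0
i=15: outside box; Z[15]=0
i=16: outside box; Z[16]=0
i=17: outside box; Z[17]=0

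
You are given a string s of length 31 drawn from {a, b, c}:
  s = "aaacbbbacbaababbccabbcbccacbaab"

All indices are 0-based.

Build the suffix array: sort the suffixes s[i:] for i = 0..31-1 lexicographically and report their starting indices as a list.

sorted suffixes:
  #0 SA[0]=0  'aaacbbbacbaababbccabbcbccacbaab'
  #1 SA[1]=28  'aab'
  #2 SA[2]=10  'aababbccabbcbccacbaab'
  #3 SA[3]=1  'aacbbbacbaababbccabbcbccacbaab'
  #4 SA[4]=29  'ab'
  #5 SA[5]=11  'ababbccabbcbccacbaab'
  #6 SA[6]=18  'abbcbccacbaab'
  #7 SA[7]=13  'abbccabbcbccacbaab'
  #8 SA[8]=25  'acbaab'
  #9 SA[9]=7  'acbaababbccabbcbccacbaab'
  #10 SA[10]=2  'acbbbacbaababbccabbcbccacbaab'
  #11 SA[11]=30  'b'
  #12 SA[12]=27  'baab'
  #13 SA[13]=9  'baababbccabbcbccacbaab'
  #14 SA[14]=12  'babbccabbcbccacbaab'
  #15 SA[15]=6  'bacbaababbccabbcbccacbaab'
  #16 SA[16]=5  'bbacbaababbccabbcbccacbaab'
  #17 SA[17]=4  'bbbacbaababbccabbcbccacbaab'
  #18 SA[18]=19  'bbcbccacbaab'
  #19 SA[19]=14  'bbccabbcbccacbaab'
  #20 SA[20]=20  'bcbccacbaab'
  #21 SA[21]=15  'bccabbcbccacbaab'
  #22 SA[22]=22  'bccacbaab'
  #23 SA[23]=17  'cabbcbccacbaab'
  #24 SA[24]=24  'cacbaab'
  #25 SA[25]=26  'cbaab'
  #26 SA[26]=8  'cbaababbccabbcbccacbaab'
  #27 SA[27]=3  'cbbbacbaababbccabbcbccacbaab'
  #28 SA[28]=21  'cbccacbaab'
  #29 SA[29]=16  'ccabbcbccacbaab'
  #30 SA[30]=23  'ccacbaab'

[0, 28, 10, 1, 29, 11, 18, 13, 25, 7, 2, 30, 27, 9, 12, 6, 5, 4, 19, 14, 20, 15, 22, 17, 24, 26, 8, 3, 21, 16, 23]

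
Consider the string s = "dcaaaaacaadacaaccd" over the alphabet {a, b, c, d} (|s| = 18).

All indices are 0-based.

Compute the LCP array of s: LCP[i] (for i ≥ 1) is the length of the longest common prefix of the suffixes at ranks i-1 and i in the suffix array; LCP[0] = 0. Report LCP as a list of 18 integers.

sorted suffixes:
  #0 SA[0]=2  'aaaaacaadacaaccd'
  #1 SA[1]=3  'aaaacaadacaaccd'
  #2 SA[2]=4  'aaacaadacaaccd'
  #3 SA[3]=5  'aacaadacaaccd'
  #4 SA[4]=13  'aaccd'
  #5 SA[5]=8  'aadacaaccd'
  #6 SA[6]=11  'acaaccd'
  #7 SA[7]=6  'acaadacaaccd'
  #8 SA[8]=14  'accd'
  #9 SA[9]=9  'adacaaccd'
  #10 SA[10]=1  'caaaaacaadacaaccd'
  #11 SA[11]=12  'caaccd'
  #12 SA[12]=7  'caadacaaccd'
  #13 SA[13]=15  'ccd'
  #14 SA[14]=16  'cd'
  #15 SA[15]=17  'd'
  #16 SA[16]=10  'dacaaccd'
  #17 SA[17]=0  'dcaaaaacaadacaaccd'

SA = [2, 3, 4, 5, 13, 8, 11, 6, 14, 9, 1, 12, 7, 15, 16, 17, 10, 0]
rank  pair      lcp
   1  s[2:],s[3:]  4  'aaaa'
   2  s[3:],s[4:]  3  'aaa'
   3  s[4:],s[5:]  2  'aa'
   4  s[5:],s[13:]  3  'aac'
   5  s[13:],s[8:]  2  'aa'
   6  s[8:],s[11:]  1  'a'
   7  s[11:],s[6:]  4  'acaa'
   8  s[6:],s[14:]  2  'ac'
   9  s[14:],s[9:]  1  'a'
  10  s[9:],s[1:]  0  ''
  11  s[1:],s[12:]  3  'caa'
  12  s[12:],s[7:]  3  'caa'
  13  s[7:],s[15:]  1  'c'
  14  s[15:],s[16:]  1  'c'
  15  s[16:],s[17:]  0  ''
  16  s[17:],s[10:]  1  'd'
  17  s[10:],s[0:]  1  'd'

[0, 4, 3, 2, 3, 2, 1, 4, 2, 1, 0, 3, 3, 1, 1, 0, 1, 1]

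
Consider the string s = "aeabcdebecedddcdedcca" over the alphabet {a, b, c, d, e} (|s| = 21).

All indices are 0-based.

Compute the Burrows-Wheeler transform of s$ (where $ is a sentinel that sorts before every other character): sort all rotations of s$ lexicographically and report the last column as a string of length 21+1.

ace$aecdbdeeddeccadbdc

rank  rotation                last
    0  $aeabcdebecedddcdedcca  a
    1  a$aeabcdebecedddcdedcc  c
    2  abcdebecedddcdedcca$ae  e
    3  aeabcdebecedddcdedcca$  $
    4  bcdebecedddcdedcca$aea  a
    5  becedddcdedcca$aeabcde  e
    6  ca$aeabcdebecedddcdedc  c
    7  cca$aeabcdebecedddcded  d
    8  cdebecedddcdedcca$aeab  b
    9  cdedcca$aeabcdebeceddd  d
   10  cedddcdedcca$aeabcdebe  e
   11  dcca$aeabcdebecedddcde  e
   12  dcdedcca$aeabcdebecedd  d
   13  ddcdedcca$aeabcdebeced  d
   14  dddcdedcca$aeabcdebece  e
   15  debecedddcdedcca$aeabc  c
   16  dedcca$aeabcdebecedddc  c
   17  eabcdebecedddcdedcca$a  a
   18  ebecedddcdedcca$aeabcd  d
   19  ecedddcdedcca$aeabcdeb  b
   20  edcca$aeabcdebecedddcd  d
   21  edddcdedcca$aeabcdebec  c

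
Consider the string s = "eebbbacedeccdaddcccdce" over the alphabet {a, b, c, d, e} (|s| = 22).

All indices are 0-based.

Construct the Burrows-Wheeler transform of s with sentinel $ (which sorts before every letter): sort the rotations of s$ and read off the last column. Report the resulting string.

ebdbbedecccdacdcaecedc$

rank  rotation                 last
    0  $eebbbacedeccdaddcccdce  e
    1  acedeccdaddcccdce$eebbb  b
    2  addcccdce$eebbbacedeccd  d
    3  bacedeccdaddcccdce$eebb  b
    4  bbacedeccdaddcccdce$eeb  b
    5  bbbacedeccdaddcccdce$ee  e
    6  cccdce$eebbbacedeccdadd  d
    7  ccdaddcccdce$eebbbacede  e
    8  ccdce$eebbbacedeccdaddc  c
    9  cdaddcccdce$eebbbacedec  c
   10  cdce$eebbbacedeccdaddcc  c
   11  ce$eebbbacedeccdaddcccd  d
   12  cedeccdaddcccdce$eebbba  a
   13  daddcccdce$eebbbacedecc  c
   14  dcccdce$eebbbacedeccdad  d
   15  dce$eebbbacedeccdaddccc  c
   16  ddcccdce$eebbbacedeccda  a
   17  deccdaddcccdce$eebbbace  e
   18  e$eebbbacedeccdaddcccdc  c
   19  ebbbacedeccdaddcccdce$e  e
   20  eccdaddcccdce$eebbbaced  d
   21  edeccdaddcccdce$eebbbac  c
   22  eebbbacedeccdaddcccdce$  $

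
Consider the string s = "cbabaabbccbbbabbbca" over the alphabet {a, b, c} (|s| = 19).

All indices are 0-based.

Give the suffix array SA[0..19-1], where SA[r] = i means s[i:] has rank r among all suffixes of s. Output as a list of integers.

sorted suffixes:
  #0 SA[0]=18  'a'
  #1 SA[1]=4  'aabbccbbbabbbca'
  #2 SA[2]=2  'abaabbccbbbabbbca'
  #3 SA[3]=13  'abbbca'
  #4 SA[4]=5  'abbccbbbabbbca'
  #5 SA[5]=3  'baabbccbbbabbbca'
  #6 SA[6]=1  'babaabbccbbbabbbca'
  #7 SA[7]=12  'babbbca'
  #8 SA[8]=11  'bbabbbca'
  #9 SA[9]=10  'bbbabbbca'
  #10 SA[10]=14  'bbbca'
  #11 SA[11]=15  'bbca'
  #12 SA[12]=6  'bbccbbbabbbca'
  #13 SA[13]=16  'bca'
  #14 SA[14]=7  'bccbbbabbbca'
  #15 SA[15]=17  'ca'
  #16 SA[16]=0  'cbabaabbccbbbabbbca'
  #17 SA[17]=9  'cbbbabbbca'
  #18 SA[18]=8  'ccbbbabbbca'

[18, 4, 2, 13, 5, 3, 1, 12, 11, 10, 14, 15, 6, 16, 7, 17, 0, 9, 8]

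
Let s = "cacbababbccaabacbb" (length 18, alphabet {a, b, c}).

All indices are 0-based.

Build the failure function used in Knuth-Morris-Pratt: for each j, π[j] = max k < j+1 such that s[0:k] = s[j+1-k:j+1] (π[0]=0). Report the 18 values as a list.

[0, 0, 1, 0, 0, 0, 0, 0, 0, 1, 1, 2, 0, 0, 0, 1, 0, 0]

π[0] = 0
j=1 s[j]='a': π[1]=0 (border '')
j=2 s[j]='c': π[2]=1 (border 'c')
j=3 s[j]='b': k: 1→0; π[3]=0 (border '')
j=4 s[j]='a': π[4]=0 (border '')
j=5 s[j]='b': π[5]=0 (border '')
j=6 s[j]='a': π[6]=0 (border '')
j=7 s[j]='b': π[7]=0 (border '')
j=8 s[j]='b': π[8]=0 (border '')
j=9 s[j]='c': π[9]=1 (border 'c')
j=10 s[j]='c': k: 1→0; π[10]=1 (border 'c')
j=11 s[j]='a': π[11]=2 (border 'ca')
j=12 s[j]='a': k: 2→0; π[12]=0 (border '')
j=13 s[j]='b': π[13]=0 (border '')
j=14 s[j]='a': π[14]=0 (border '')
j=15 s[j]='c': π[15]=1 (border 'c')
j=16 s[j]='b': k: 1→0; π[16]=0 (border '')
j=17 s[j]='b': π[17]=0 (border '')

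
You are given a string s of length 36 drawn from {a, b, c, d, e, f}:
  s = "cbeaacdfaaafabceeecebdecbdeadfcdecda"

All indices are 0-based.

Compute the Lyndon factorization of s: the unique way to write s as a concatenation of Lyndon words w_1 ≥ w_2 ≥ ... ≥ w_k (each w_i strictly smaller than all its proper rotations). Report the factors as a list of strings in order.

["c", "be", "aacdf", "aaafabceeecebdecbdeadfcdecd", "a"]

emit factor 1: 'c' (i=0, period=1)
emit factor 2: 'be' (i=1, period=2)
emit factor 3: 'aacdf' (i=3, period=5)
emit factor 4: 'aaafabceeecebdecbdeadfcdecd' (i=8, period=27)
emit factor 5: 'a' (i=35, period=1)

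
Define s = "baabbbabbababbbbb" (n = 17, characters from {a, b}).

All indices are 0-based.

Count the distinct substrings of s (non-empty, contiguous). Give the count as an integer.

114

rank→(start, suffix):
  0 → (1, 'aabbbabbababbbbb')
  1 → (9, 'ababbbbb')
  2 → (6, 'abbababbbbb')
  3 → (2, 'abbbabbababbbbb')
  4 → (11, 'abbbbb')
  5 → (16, 'b')
  6 → (0, 'baabbbabbababbbbb')
  7 → (8, 'bababbbbb')
  8 → (5, 'babbababbbbb')
  9 → (10, 'babbbbb')
  10 → (15, 'bb')
  11 → (7, 'bbababbbbb')
  12 → (4, 'bbabbababbbbb')
  13 → (14, 'bbb')
  14 → (3, 'bbbabbababbbbb')
  15 → (13, 'bbbb')
  16 → (12, 'bbbbb')

SA = [1, 9, 6, 2, 11, 16, 0, 8, 5, 10, 15, 7, 4, 14, 3, 13, 12]
i: (SA[i-1],SA[i]) lcp shared
  1: (1,9) 1 'a'
  2: (9,6) 2 'ab'
  3: (6,2) 3 'abb'
  4: (2,11) 4 'abbb'
  5: (11,16) 0 ''
  6: (16,0) 1 'b'
  7: (0,8) 2 'ba'
  8: (8,5) 3 'bab'
  9: (5,10) 4 'babb'
  10: (10,15) 1 'b'
  11: (15,7) 2 'bb'
  12: (7,4) 4 'bbab'
  13: (4,14) 2 'bb'
  14: (14,3) 3 'bbb'
  15: (3,13) 3 'bbb'
  16: (13,12) 4 'bbbb'

n(n+1)/2 = 17·18/2 = 153
Σ LCP = 0 + 1 + 2 + 3 + 4 + 0 + 1 + 2 + 3 + 4 + 1 + 2 + 4 + 2 + 3 + 3 + 4 = 39
distinct = 153 − 39 = 114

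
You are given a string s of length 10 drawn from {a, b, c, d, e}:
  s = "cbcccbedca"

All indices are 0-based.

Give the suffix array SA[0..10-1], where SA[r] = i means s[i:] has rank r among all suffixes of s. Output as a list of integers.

[9, 1, 5, 8, 0, 4, 3, 2, 7, 6]

rank | idx | suffix
   0 |   9 | a
   1 |   1 | bcccbedca
   2 |   5 | bedca
   3 |   8 | ca
   4 |   0 | cbcccbedca
   5 |   4 | cbedca
   6 |   3 | ccbedca
   7 |   2 | cccbedca
   8 |   7 | dca
   9 |   6 | edca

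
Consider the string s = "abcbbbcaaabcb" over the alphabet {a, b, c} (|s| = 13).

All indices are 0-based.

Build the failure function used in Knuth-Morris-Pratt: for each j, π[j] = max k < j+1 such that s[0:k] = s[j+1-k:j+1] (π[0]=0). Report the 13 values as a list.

[0, 0, 0, 0, 0, 0, 0, 1, 1, 1, 2, 3, 4]

π[0] = 0
j=1 s[j]='b': π[1]=0 (border '')
j=2 s[j]='c': π[2]=0 (border '')
j=3 s[j]='b': π[3]=0 (border '')
j=4 s[j]='b': π[4]=0 (border '')
j=5 s[j]='b': π[5]=0 (border '')
j=6 s[j]='c': π[6]=0 (border '')
j=7 s[j]='a': π[7]=1 (border 'a')
j=8 s[j]='a': k: 1→0; π[8]=1 (border 'a')
j=9 s[j]='a': k: 1→0; π[9]=1 (border 'a')
j=10 s[j]='b': π[10]=2 (border 'ab')
j=11 s[j]='c': π[11]=3 (border 'abc')
j=12 s[j]='b': π[12]=4 (border 'abcb')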